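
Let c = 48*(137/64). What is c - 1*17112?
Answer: -68037/4 ≈ -17009.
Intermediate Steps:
c = 411/4 (c = 48*(137*(1/64)) = 48*(137/64) = 411/4 ≈ 102.75)
c - 1*17112 = 411/4 - 1*17112 = 411/4 - 17112 = -68037/4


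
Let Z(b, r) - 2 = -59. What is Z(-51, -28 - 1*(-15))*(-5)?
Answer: 285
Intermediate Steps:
Z(b, r) = -57 (Z(b, r) = 2 - 59 = -57)
Z(-51, -28 - 1*(-15))*(-5) = -57*(-5) = 285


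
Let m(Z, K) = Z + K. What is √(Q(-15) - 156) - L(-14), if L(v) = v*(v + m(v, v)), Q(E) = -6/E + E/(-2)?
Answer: -588 + I*√14810/10 ≈ -588.0 + 12.17*I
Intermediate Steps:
Q(E) = -6/E - E/2 (Q(E) = -6/E + E*(-½) = -6/E - E/2)
m(Z, K) = K + Z
L(v) = 3*v² (L(v) = v*(v + (v + v)) = v*(v + 2*v) = v*(3*v) = 3*v²)
√(Q(-15) - 156) - L(-14) = √((-6/(-15) - ½*(-15)) - 156) - 3*(-14)² = √((-6*(-1/15) + 15/2) - 156) - 3*196 = √((⅖ + 15/2) - 156) - 1*588 = √(79/10 - 156) - 588 = √(-1481/10) - 588 = I*√14810/10 - 588 = -588 + I*√14810/10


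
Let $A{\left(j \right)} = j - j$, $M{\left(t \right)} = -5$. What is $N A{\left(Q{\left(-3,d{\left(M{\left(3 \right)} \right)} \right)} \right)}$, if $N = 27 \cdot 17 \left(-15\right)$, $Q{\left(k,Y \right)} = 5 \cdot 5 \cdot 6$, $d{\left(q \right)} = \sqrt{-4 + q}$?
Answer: $0$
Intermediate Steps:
$Q{\left(k,Y \right)} = 150$ ($Q{\left(k,Y \right)} = 25 \cdot 6 = 150$)
$N = -6885$ ($N = 459 \left(-15\right) = -6885$)
$A{\left(j \right)} = 0$
$N A{\left(Q{\left(-3,d{\left(M{\left(3 \right)} \right)} \right)} \right)} = \left(-6885\right) 0 = 0$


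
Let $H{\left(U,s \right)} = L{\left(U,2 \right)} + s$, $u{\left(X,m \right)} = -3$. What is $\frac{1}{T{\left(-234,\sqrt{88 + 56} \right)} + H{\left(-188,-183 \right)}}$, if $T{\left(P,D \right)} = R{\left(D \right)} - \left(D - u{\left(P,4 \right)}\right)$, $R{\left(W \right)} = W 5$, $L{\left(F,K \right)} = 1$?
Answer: $- \frac{1}{137} \approx -0.0072993$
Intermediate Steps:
$R{\left(W \right)} = 5 W$
$H{\left(U,s \right)} = 1 + s$
$T{\left(P,D \right)} = -3 + 4 D$ ($T{\left(P,D \right)} = 5 D - \left(3 + D\right) = -3 + 4 D$)
$\frac{1}{T{\left(-234,\sqrt{88 + 56} \right)} + H{\left(-188,-183 \right)}} = \frac{1}{\left(-3 + 4 \sqrt{88 + 56}\right) + \left(1 - 183\right)} = \frac{1}{\left(-3 + 4 \sqrt{144}\right) - 182} = \frac{1}{\left(-3 + 4 \cdot 12\right) - 182} = \frac{1}{\left(-3 + 48\right) - 182} = \frac{1}{45 - 182} = \frac{1}{-137} = - \frac{1}{137}$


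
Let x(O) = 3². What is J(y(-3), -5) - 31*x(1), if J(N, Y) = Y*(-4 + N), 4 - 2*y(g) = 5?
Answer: -513/2 ≈ -256.50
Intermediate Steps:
x(O) = 9
y(g) = -½ (y(g) = 2 - ½*5 = 2 - 5/2 = -½)
J(y(-3), -5) - 31*x(1) = -5*(-4 - ½) - 31*9 = -5*(-9/2) - 279 = 45/2 - 279 = -513/2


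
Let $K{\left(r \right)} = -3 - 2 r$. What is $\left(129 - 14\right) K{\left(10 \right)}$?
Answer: $-2645$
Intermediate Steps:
$\left(129 - 14\right) K{\left(10 \right)} = \left(129 - 14\right) \left(-3 - 20\right) = 115 \left(-3 - 20\right) = 115 \left(-23\right) = -2645$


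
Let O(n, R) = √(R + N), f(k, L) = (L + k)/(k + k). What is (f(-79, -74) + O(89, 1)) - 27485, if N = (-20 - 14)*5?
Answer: -4342477/158 + 13*I ≈ -27484.0 + 13.0*I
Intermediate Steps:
N = -170 (N = -34*5 = -170)
f(k, L) = (L + k)/(2*k) (f(k, L) = (L + k)/((2*k)) = (L + k)*(1/(2*k)) = (L + k)/(2*k))
O(n, R) = √(-170 + R) (O(n, R) = √(R - 170) = √(-170 + R))
(f(-79, -74) + O(89, 1)) - 27485 = ((½)*(-74 - 79)/(-79) + √(-170 + 1)) - 27485 = ((½)*(-1/79)*(-153) + √(-169)) - 27485 = (153/158 + 13*I) - 27485 = -4342477/158 + 13*I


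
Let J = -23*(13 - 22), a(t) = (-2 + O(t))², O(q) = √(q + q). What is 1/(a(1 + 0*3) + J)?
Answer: 213/45337 + 4*√2/45337 ≈ 0.0048229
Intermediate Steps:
O(q) = √2*√q (O(q) = √(2*q) = √2*√q)
a(t) = (-2 + √2*√t)²
J = 207 (J = -23*(-9) = 207)
1/(a(1 + 0*3) + J) = 1/((-2 + √2*√(1 + 0*3))² + 207) = 1/((-2 + √2*√(1 + 0))² + 207) = 1/((-2 + √2*√1)² + 207) = 1/((-2 + √2*1)² + 207) = 1/((-2 + √2)² + 207) = 1/(207 + (-2 + √2)²)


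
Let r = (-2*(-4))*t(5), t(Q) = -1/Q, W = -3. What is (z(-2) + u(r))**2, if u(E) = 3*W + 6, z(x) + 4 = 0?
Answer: 49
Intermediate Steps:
z(x) = -4 (z(x) = -4 + 0 = -4)
r = -8/5 (r = (-2*(-4))*(-1/5) = 8*(-1*1/5) = 8*(-1/5) = -8/5 ≈ -1.6000)
u(E) = -3 (u(E) = 3*(-3) + 6 = -9 + 6 = -3)
(z(-2) + u(r))**2 = (-4 - 3)**2 = (-7)**2 = 49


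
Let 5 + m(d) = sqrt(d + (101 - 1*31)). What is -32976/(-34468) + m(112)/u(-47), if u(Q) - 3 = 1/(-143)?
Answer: -2632723/3688076 + 143*sqrt(182)/428 ≈ 3.7936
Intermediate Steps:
u(Q) = 428/143 (u(Q) = 3 + 1/(-143) = 3 - 1/143 = 428/143)
m(d) = -5 + sqrt(70 + d) (m(d) = -5 + sqrt(d + (101 - 1*31)) = -5 + sqrt(d + (101 - 31)) = -5 + sqrt(d + 70) = -5 + sqrt(70 + d))
-32976/(-34468) + m(112)/u(-47) = -32976/(-34468) + (-5 + sqrt(70 + 112))/(428/143) = -32976*(-1/34468) + (-5 + sqrt(182))*(143/428) = 8244/8617 + (-715/428 + 143*sqrt(182)/428) = -2632723/3688076 + 143*sqrt(182)/428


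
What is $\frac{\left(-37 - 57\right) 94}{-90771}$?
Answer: $\frac{8836}{90771} \approx 0.097344$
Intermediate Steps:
$\frac{\left(-37 - 57\right) 94}{-90771} = \left(-94\right) 94 \left(- \frac{1}{90771}\right) = \left(-8836\right) \left(- \frac{1}{90771}\right) = \frac{8836}{90771}$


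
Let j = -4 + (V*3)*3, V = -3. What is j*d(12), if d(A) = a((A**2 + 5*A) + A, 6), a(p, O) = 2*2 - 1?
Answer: -93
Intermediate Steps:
a(p, O) = 3 (a(p, O) = 4 - 1 = 3)
d(A) = 3
j = -31 (j = -4 - 3*3*3 = -4 - 9*3 = -4 - 27 = -31)
j*d(12) = -31*3 = -93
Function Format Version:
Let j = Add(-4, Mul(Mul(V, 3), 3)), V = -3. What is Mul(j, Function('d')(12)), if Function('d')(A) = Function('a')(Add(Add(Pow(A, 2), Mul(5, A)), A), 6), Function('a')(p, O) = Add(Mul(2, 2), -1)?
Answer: -93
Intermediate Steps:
Function('a')(p, O) = 3 (Function('a')(p, O) = Add(4, -1) = 3)
Function('d')(A) = 3
j = -31 (j = Add(-4, Mul(Mul(-3, 3), 3)) = Add(-4, Mul(-9, 3)) = Add(-4, -27) = -31)
Mul(j, Function('d')(12)) = Mul(-31, 3) = -93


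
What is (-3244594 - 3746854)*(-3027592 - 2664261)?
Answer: 39794294273144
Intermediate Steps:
(-3244594 - 3746854)*(-3027592 - 2664261) = -6991448*(-5691853) = 39794294273144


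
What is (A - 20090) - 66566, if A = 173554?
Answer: 86898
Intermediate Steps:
(A - 20090) - 66566 = (173554 - 20090) - 66566 = 153464 - 66566 = 86898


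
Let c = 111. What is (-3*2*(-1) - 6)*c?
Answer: 0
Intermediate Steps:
(-3*2*(-1) - 6)*c = (-3*2*(-1) - 6)*111 = (-6*(-1) - 6)*111 = (6 - 6)*111 = 0*111 = 0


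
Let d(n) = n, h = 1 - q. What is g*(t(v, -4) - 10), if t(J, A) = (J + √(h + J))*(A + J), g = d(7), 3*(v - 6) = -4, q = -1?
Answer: -434/9 + 28*√15/9 ≈ -36.173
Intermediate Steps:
h = 2 (h = 1 - 1*(-1) = 1 + 1 = 2)
v = 14/3 (v = 6 + (⅓)*(-4) = 6 - 4/3 = 14/3 ≈ 4.6667)
g = 7
t(J, A) = (A + J)*(J + √(2 + J)) (t(J, A) = (J + √(2 + J))*(A + J) = (A + J)*(J + √(2 + J)))
g*(t(v, -4) - 10) = 7*(((14/3)² - 4*14/3 - 4*√(2 + 14/3) + 14*√(2 + 14/3)/3) - 10) = 7*((196/9 - 56/3 - 8*√15/3 + 14*√(20/3)/3) - 10) = 7*((196/9 - 56/3 - 8*√15/3 + 14*(2*√15/3)/3) - 10) = 7*((196/9 - 56/3 - 8*√15/3 + 28*√15/9) - 10) = 7*((28/9 + 4*√15/9) - 10) = 7*(-62/9 + 4*√15/9) = -434/9 + 28*√15/9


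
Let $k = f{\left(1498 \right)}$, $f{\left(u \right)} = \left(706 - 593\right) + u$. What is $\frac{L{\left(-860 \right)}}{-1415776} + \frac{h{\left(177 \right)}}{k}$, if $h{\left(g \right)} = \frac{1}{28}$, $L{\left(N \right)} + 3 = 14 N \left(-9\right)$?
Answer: $- \frac{1221587945}{15965705952} \approx -0.076513$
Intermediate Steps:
$L{\left(N \right)} = -3 - 126 N$ ($L{\left(N \right)} = -3 + 14 N \left(-9\right) = -3 - 126 N$)
$h{\left(g \right)} = \frac{1}{28}$
$f{\left(u \right)} = 113 + u$
$k = 1611$ ($k = 113 + 1498 = 1611$)
$\frac{L{\left(-860 \right)}}{-1415776} + \frac{h{\left(177 \right)}}{k} = \frac{-3 - -108360}{-1415776} + \frac{1}{28 \cdot 1611} = \left(-3 + 108360\right) \left(- \frac{1}{1415776}\right) + \frac{1}{28} \cdot \frac{1}{1611} = 108357 \left(- \frac{1}{1415776}\right) + \frac{1}{45108} = - \frac{108357}{1415776} + \frac{1}{45108} = - \frac{1221587945}{15965705952}$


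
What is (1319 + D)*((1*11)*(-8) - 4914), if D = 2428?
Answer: -18742494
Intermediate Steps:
(1319 + D)*((1*11)*(-8) - 4914) = (1319 + 2428)*((1*11)*(-8) - 4914) = 3747*(11*(-8) - 4914) = 3747*(-88 - 4914) = 3747*(-5002) = -18742494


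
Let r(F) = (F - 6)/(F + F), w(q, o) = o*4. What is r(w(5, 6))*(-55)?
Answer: -165/8 ≈ -20.625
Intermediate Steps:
w(q, o) = 4*o
r(F) = (-6 + F)/(2*F) (r(F) = (-6 + F)/((2*F)) = (-6 + F)*(1/(2*F)) = (-6 + F)/(2*F))
r(w(5, 6))*(-55) = ((-6 + 4*6)/(2*((4*6))))*(-55) = ((½)*(-6 + 24)/24)*(-55) = ((½)*(1/24)*18)*(-55) = (3/8)*(-55) = -165/8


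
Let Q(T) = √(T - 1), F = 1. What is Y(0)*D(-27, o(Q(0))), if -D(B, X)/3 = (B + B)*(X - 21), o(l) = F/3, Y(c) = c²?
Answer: 0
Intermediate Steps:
Q(T) = √(-1 + T)
o(l) = ⅓ (o(l) = 1/3 = 1*(⅓) = ⅓)
D(B, X) = -6*B*(-21 + X) (D(B, X) = -3*(B + B)*(X - 21) = -3*2*B*(-21 + X) = -6*B*(-21 + X))
Y(0)*D(-27, o(Q(0))) = 0²*(6*(-27)*(21 - 1*⅓)) = 0*(6*(-27)*(21 - ⅓)) = 0*(6*(-27)*(62/3)) = 0*(-3348) = 0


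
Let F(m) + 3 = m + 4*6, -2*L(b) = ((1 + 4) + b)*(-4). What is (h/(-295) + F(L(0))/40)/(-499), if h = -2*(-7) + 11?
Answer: -1629/1177640 ≈ -0.0013833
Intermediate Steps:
h = 25 (h = 14 + 11 = 25)
L(b) = 10 + 2*b (L(b) = -((1 + 4) + b)*(-4)/2 = -(5 + b)*(-4)/2 = -(-20 - 4*b)/2 = 10 + 2*b)
F(m) = 21 + m (F(m) = -3 + (m + 4*6) = -3 + (m + 24) = -3 + (24 + m) = 21 + m)
(h/(-295) + F(L(0))/40)/(-499) = (25/(-295) + (21 + (10 + 2*0))/40)/(-499) = (25*(-1/295) + (21 + (10 + 0))*(1/40))*(-1/499) = (-5/59 + (21 + 10)*(1/40))*(-1/499) = (-5/59 + 31*(1/40))*(-1/499) = (-5/59 + 31/40)*(-1/499) = (1629/2360)*(-1/499) = -1629/1177640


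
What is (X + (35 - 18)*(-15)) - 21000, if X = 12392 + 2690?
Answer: -6173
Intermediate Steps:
X = 15082
(X + (35 - 18)*(-15)) - 21000 = (15082 + (35 - 18)*(-15)) - 21000 = (15082 + 17*(-15)) - 21000 = (15082 - 255) - 21000 = 14827 - 21000 = -6173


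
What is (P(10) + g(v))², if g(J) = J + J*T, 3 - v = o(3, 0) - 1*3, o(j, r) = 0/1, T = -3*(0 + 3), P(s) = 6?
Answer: 1764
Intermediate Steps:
T = -9 (T = -3*3 = -9)
o(j, r) = 0 (o(j, r) = 0*1 = 0)
v = 6 (v = 3 - (0 - 1*3) = 3 - (0 - 3) = 3 - 1*(-3) = 3 + 3 = 6)
g(J) = -8*J (g(J) = J + J*(-9) = J - 9*J = -8*J)
(P(10) + g(v))² = (6 - 8*6)² = (6 - 48)² = (-42)² = 1764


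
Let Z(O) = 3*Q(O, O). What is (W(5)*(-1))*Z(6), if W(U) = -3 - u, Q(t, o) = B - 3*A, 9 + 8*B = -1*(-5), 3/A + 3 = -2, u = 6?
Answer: 351/10 ≈ 35.100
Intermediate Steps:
A = -⅗ (A = 3/(-3 - 2) = 3/(-5) = 3*(-⅕) = -⅗ ≈ -0.60000)
B = -½ (B = -9/8 + (-1*(-5))/8 = -9/8 + (⅛)*5 = -9/8 + 5/8 = -½ ≈ -0.50000)
Q(t, o) = 13/10 (Q(t, o) = -½ - 3*(-⅗) = -½ + 9/5 = 13/10)
Z(O) = 39/10 (Z(O) = 3*(13/10) = 39/10)
W(U) = -9 (W(U) = -3 - 1*6 = -3 - 6 = -9)
(W(5)*(-1))*Z(6) = -9*(-1)*(39/10) = 9*(39/10) = 351/10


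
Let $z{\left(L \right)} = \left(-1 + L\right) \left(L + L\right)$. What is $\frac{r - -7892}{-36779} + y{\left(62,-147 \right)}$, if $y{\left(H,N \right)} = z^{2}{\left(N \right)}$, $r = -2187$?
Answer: $\frac{69633465316471}{36779} \approx 1.8933 \cdot 10^{9}$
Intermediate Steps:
$z{\left(L \right)} = 2 L \left(-1 + L\right)$ ($z{\left(L \right)} = \left(-1 + L\right) 2 L = 2 L \left(-1 + L\right)$)
$y{\left(H,N \right)} = 4 N^{2} \left(-1 + N\right)^{2}$ ($y{\left(H,N \right)} = \left(2 N \left(-1 + N\right)\right)^{2} = 4 N^{2} \left(-1 + N\right)^{2}$)
$\frac{r - -7892}{-36779} + y{\left(62,-147 \right)} = \frac{-2187 - -7892}{-36779} + 4 \left(-147\right)^{2} \left(-1 - 147\right)^{2} = \left(-2187 + 7892\right) \left(- \frac{1}{36779}\right) + 4 \cdot 21609 \left(-148\right)^{2} = 5705 \left(- \frac{1}{36779}\right) + 4 \cdot 21609 \cdot 21904 = - \frac{5705}{36779} + 1893294144 = \frac{69633465316471}{36779}$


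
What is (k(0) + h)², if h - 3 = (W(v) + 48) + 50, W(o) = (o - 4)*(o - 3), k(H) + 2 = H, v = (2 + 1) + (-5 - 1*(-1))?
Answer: 14161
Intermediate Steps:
v = -1 (v = 3 + (-5 + 1) = 3 - 4 = -1)
k(H) = -2 + H
W(o) = (-4 + o)*(-3 + o)
h = 121 (h = 3 + (((12 + (-1)² - 7*(-1)) + 48) + 50) = 3 + (((12 + 1 + 7) + 48) + 50) = 3 + ((20 + 48) + 50) = 3 + (68 + 50) = 3 + 118 = 121)
(k(0) + h)² = ((-2 + 0) + 121)² = (-2 + 121)² = 119² = 14161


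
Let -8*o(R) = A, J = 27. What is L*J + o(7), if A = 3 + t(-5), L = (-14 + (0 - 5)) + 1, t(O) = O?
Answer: -1943/4 ≈ -485.75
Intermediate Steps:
L = -18 (L = (-14 - 5) + 1 = -19 + 1 = -18)
A = -2 (A = 3 - 5 = -2)
o(R) = ¼ (o(R) = -⅛*(-2) = ¼)
L*J + o(7) = -18*27 + ¼ = -486 + ¼ = -1943/4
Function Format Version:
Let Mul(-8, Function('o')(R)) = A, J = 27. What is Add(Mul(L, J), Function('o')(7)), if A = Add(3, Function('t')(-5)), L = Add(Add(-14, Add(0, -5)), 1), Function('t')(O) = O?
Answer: Rational(-1943, 4) ≈ -485.75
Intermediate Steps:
L = -18 (L = Add(Add(-14, -5), 1) = Add(-19, 1) = -18)
A = -2 (A = Add(3, -5) = -2)
Function('o')(R) = Rational(1, 4) (Function('o')(R) = Mul(Rational(-1, 8), -2) = Rational(1, 4))
Add(Mul(L, J), Function('o')(7)) = Add(Mul(-18, 27), Rational(1, 4)) = Add(-486, Rational(1, 4)) = Rational(-1943, 4)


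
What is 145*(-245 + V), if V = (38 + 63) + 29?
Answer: -16675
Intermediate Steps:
V = 130 (V = 101 + 29 = 130)
145*(-245 + V) = 145*(-245 + 130) = 145*(-115) = -16675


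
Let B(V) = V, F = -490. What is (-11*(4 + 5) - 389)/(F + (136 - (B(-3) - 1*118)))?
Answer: 488/233 ≈ 2.0944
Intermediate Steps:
(-11*(4 + 5) - 389)/(F + (136 - (B(-3) - 1*118))) = (-11*(4 + 5) - 389)/(-490 + (136 - (-3 - 1*118))) = (-11*9 - 389)/(-490 + (136 - (-3 - 118))) = (-99 - 389)/(-490 + (136 - 1*(-121))) = -488/(-490 + (136 + 121)) = -488/(-490 + 257) = -488/(-233) = -488*(-1/233) = 488/233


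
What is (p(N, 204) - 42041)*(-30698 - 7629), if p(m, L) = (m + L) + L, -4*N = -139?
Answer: 6377344511/4 ≈ 1.5943e+9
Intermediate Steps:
N = 139/4 (N = -1/4*(-139) = 139/4 ≈ 34.750)
p(m, L) = m + 2*L (p(m, L) = (L + m) + L = m + 2*L)
(p(N, 204) - 42041)*(-30698 - 7629) = ((139/4 + 2*204) - 42041)*(-30698 - 7629) = ((139/4 + 408) - 42041)*(-38327) = (1771/4 - 42041)*(-38327) = -166393/4*(-38327) = 6377344511/4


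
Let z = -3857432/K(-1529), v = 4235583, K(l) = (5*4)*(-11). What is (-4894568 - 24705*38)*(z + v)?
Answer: -1364547404228434/55 ≈ -2.4810e+13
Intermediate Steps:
K(l) = -220 (K(l) = 20*(-11) = -220)
z = 964358/55 (z = -3857432/(-220) = -3857432*(-1/220) = 964358/55 ≈ 17534.)
(-4894568 - 24705*38)*(z + v) = (-4894568 - 24705*38)*(964358/55 + 4235583) = (-4894568 - 938790)*(233921423/55) = -5833358*233921423/55 = -1364547404228434/55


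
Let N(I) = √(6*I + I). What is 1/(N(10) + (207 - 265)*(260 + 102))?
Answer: -10498/220415973 - √70/440831946 ≈ -4.7647e-5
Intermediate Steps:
N(I) = √7*√I (N(I) = √(7*I) = √7*√I)
1/(N(10) + (207 - 265)*(260 + 102)) = 1/(√7*√10 + (207 - 265)*(260 + 102)) = 1/(√70 - 58*362) = 1/(√70 - 20996) = 1/(-20996 + √70)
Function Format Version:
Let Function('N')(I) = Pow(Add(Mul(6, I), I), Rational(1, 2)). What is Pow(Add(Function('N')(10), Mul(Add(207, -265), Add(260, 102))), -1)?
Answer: Add(Rational(-10498, 220415973), Mul(Rational(-1, 440831946), Pow(70, Rational(1, 2)))) ≈ -4.7647e-5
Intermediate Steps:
Function('N')(I) = Mul(Pow(7, Rational(1, 2)), Pow(I, Rational(1, 2))) (Function('N')(I) = Pow(Mul(7, I), Rational(1, 2)) = Mul(Pow(7, Rational(1, 2)), Pow(I, Rational(1, 2))))
Pow(Add(Function('N')(10), Mul(Add(207, -265), Add(260, 102))), -1) = Pow(Add(Mul(Pow(7, Rational(1, 2)), Pow(10, Rational(1, 2))), Mul(Add(207, -265), Add(260, 102))), -1) = Pow(Add(Pow(70, Rational(1, 2)), Mul(-58, 362)), -1) = Pow(Add(Pow(70, Rational(1, 2)), -20996), -1) = Pow(Add(-20996, Pow(70, Rational(1, 2))), -1)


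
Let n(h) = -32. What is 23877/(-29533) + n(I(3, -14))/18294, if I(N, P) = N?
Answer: -31267921/38591193 ≈ -0.81024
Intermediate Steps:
23877/(-29533) + n(I(3, -14))/18294 = 23877/(-29533) - 32/18294 = 23877*(-1/29533) - 32*1/18294 = -3411/4219 - 16/9147 = -31267921/38591193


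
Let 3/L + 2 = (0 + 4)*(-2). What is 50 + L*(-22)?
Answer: 283/5 ≈ 56.600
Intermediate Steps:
L = -3/10 (L = 3/(-2 + (0 + 4)*(-2)) = 3/(-2 + 4*(-2)) = 3/(-2 - 8) = 3/(-10) = 3*(-⅒) = -3/10 ≈ -0.30000)
50 + L*(-22) = 50 - 3/10*(-22) = 50 + 33/5 = 283/5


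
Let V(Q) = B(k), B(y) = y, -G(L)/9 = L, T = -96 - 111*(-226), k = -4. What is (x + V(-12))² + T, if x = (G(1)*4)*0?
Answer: 25006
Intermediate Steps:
T = 24990 (T = -96 + 25086 = 24990)
G(L) = -9*L
V(Q) = -4
x = 0 (x = (-9*1*4)*0 = -9*4*0 = -36*0 = 0)
(x + V(-12))² + T = (0 - 4)² + 24990 = (-4)² + 24990 = 16 + 24990 = 25006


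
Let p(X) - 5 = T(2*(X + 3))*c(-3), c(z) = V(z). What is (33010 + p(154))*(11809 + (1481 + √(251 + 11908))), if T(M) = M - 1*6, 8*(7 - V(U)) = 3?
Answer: 465887595 + 210333*√1351/2 ≈ 4.6975e+8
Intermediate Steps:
V(U) = 53/8 (V(U) = 7 - ⅛*3 = 7 - 3/8 = 53/8)
T(M) = -6 + M (T(M) = M - 6 = -6 + M)
c(z) = 53/8
p(X) = 5 + 53*X/4 (p(X) = 5 + (-6 + 2*(X + 3))*(53/8) = 5 + (-6 + 2*(3 + X))*(53/8) = 5 + (-6 + (6 + 2*X))*(53/8) = 5 + (2*X)*(53/8) = 5 + 53*X/4)
(33010 + p(154))*(11809 + (1481 + √(251 + 11908))) = (33010 + (5 + (53/4)*154))*(11809 + (1481 + √(251 + 11908))) = (33010 + (5 + 4081/2))*(11809 + (1481 + √12159)) = (33010 + 4091/2)*(11809 + (1481 + 3*√1351)) = 70111*(13290 + 3*√1351)/2 = 465887595 + 210333*√1351/2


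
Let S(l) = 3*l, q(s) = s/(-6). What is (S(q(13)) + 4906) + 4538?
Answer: 18875/2 ≈ 9437.5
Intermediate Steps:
q(s) = -s/6 (q(s) = s*(-⅙) = -s/6)
(S(q(13)) + 4906) + 4538 = (3*(-⅙*13) + 4906) + 4538 = (3*(-13/6) + 4906) + 4538 = (-13/2 + 4906) + 4538 = 9799/2 + 4538 = 18875/2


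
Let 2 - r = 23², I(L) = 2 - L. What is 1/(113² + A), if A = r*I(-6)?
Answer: 1/8553 ≈ 0.00011692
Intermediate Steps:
r = -527 (r = 2 - 1*23² = 2 - 1*529 = 2 - 529 = -527)
A = -4216 (A = -527*(2 - 1*(-6)) = -527*(2 + 6) = -527*8 = -4216)
1/(113² + A) = 1/(113² - 4216) = 1/(12769 - 4216) = 1/8553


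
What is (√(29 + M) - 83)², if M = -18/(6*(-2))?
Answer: (166 - √122)²/4 ≈ 6002.7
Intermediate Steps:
M = 3/2 (M = -18/(-12) = -18*(-1/12) = 3/2 ≈ 1.5000)
(√(29 + M) - 83)² = (√(29 + 3/2) - 83)² = (√(61/2) - 83)² = (√122/2 - 83)² = (-83 + √122/2)²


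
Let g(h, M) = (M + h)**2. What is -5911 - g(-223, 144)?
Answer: -12152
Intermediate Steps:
-5911 - g(-223, 144) = -5911 - (144 - 223)**2 = -5911 - 1*(-79)**2 = -5911 - 1*6241 = -5911 - 6241 = -12152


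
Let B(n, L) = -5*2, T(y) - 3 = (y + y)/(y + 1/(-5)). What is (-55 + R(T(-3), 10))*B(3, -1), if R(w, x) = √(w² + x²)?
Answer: 1755/4 ≈ 438.75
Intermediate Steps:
T(y) = 3 + 2*y/(-⅕ + y) (T(y) = 3 + (y + y)/(y + 1/(-5)) = 3 + (2*y)/(y - ⅕) = 3 + (2*y)/(-⅕ + y) = 3 + 2*y/(-⅕ + y))
B(n, L) = -10
(-55 + R(T(-3), 10))*B(3, -1) = (-55 + √(((-3 + 25*(-3))/(-1 + 5*(-3)))² + 10²))*(-10) = (-55 + √(((-3 - 75)/(-1 - 15))² + 100))*(-10) = (-55 + √((-78/(-16))² + 100))*(-10) = (-55 + √((-1/16*(-78))² + 100))*(-10) = (-55 + √((39/8)² + 100))*(-10) = (-55 + √(1521/64 + 100))*(-10) = (-55 + √(7921/64))*(-10) = (-55 + 89/8)*(-10) = -351/8*(-10) = 1755/4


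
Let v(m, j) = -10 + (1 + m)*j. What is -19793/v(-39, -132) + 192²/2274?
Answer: 23255317/1897274 ≈ 12.257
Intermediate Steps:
v(m, j) = -10 + j*(1 + m)
-19793/v(-39, -132) + 192²/2274 = -19793/(-10 - 132 - 132*(-39)) + 192²/2274 = -19793/(-10 - 132 + 5148) + 36864*(1/2274) = -19793/5006 + 6144/379 = 23255317/1897274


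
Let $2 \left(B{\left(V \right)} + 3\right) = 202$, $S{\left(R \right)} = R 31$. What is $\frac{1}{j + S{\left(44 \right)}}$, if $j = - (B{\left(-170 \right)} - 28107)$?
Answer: $\frac{1}{29373} \approx 3.4045 \cdot 10^{-5}$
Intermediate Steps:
$S{\left(R \right)} = 31 R$
$B{\left(V \right)} = 98$ ($B{\left(V \right)} = -3 + \frac{1}{2} \cdot 202 = -3 + 101 = 98$)
$j = 28009$ ($j = - (98 - 28107) = \left(-1\right) \left(-28009\right) = 28009$)
$\frac{1}{j + S{\left(44 \right)}} = \frac{1}{28009 + 31 \cdot 44} = \frac{1}{28009 + 1364} = \frac{1}{29373}$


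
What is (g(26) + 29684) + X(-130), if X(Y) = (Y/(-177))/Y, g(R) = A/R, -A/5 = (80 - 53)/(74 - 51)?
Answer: 3141908171/105846 ≈ 29684.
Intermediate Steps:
A = -135/23 (A = -5*(80 - 53)/(74 - 51) = -135/23 ≈ -5.8696)
g(R) = -135/(23*R)
X(Y) = -1/177 (X(Y) = (Y*(-1/177))/Y = (-Y/177)/Y = -1/177)
(g(26) + 29684) + X(-130) = (-135/23/26 + 29684) - 1/177 = (-135/23*1/26 + 29684) - 1/177 = (-135/598 + 29684) - 1/177 = 17750897/598 - 1/177 = 3141908171/105846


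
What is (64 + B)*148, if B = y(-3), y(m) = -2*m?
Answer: 10360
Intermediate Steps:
B = 6 (B = -2*(-3) = 6)
(64 + B)*148 = (64 + 6)*148 = 70*148 = 10360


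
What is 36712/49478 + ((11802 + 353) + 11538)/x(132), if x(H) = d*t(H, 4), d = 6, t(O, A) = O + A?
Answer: 46239971/1552848 ≈ 29.778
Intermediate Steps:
t(O, A) = A + O
x(H) = 24 + 6*H (x(H) = 6*(4 + H) = 24 + 6*H)
36712/49478 + ((11802 + 353) + 11538)/x(132) = 36712/49478 + ((11802 + 353) + 11538)/(24 + 6*132) = 36712*(1/49478) + (12155 + 11538)/(24 + 792) = 1412/1903 + 23693/816 = 46239971/1552848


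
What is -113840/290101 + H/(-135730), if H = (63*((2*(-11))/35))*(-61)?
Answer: -5768668277/14062645975 ≈ -0.41021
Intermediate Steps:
H = 12078/5 (H = (63*(-22*1/35))*(-61) = (63*(-22/35))*(-61) = -198/5*(-61) = 12078/5 ≈ 2415.6)
-113840/290101 + H/(-135730) = -113840/290101 + (12078/5)/(-135730) = -113840*1/290101 + (12078/5)*(-1/135730) = -113840/290101 - 6039/339325 = -5768668277/14062645975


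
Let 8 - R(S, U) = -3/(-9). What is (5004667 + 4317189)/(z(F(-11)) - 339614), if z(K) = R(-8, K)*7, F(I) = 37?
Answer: -27965568/1018681 ≈ -27.453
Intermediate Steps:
R(S, U) = 23/3 (R(S, U) = 8 - (-3)/(-9) = 8 - (-3)*(-1)/9 = 8 - 1*⅓ = 8 - ⅓ = 23/3)
z(K) = 161/3 (z(K) = (23/3)*7 = 161/3)
(5004667 + 4317189)/(z(F(-11)) - 339614) = (5004667 + 4317189)/(161/3 - 339614) = 9321856/(-1018681/3) = 9321856*(-3/1018681) = -27965568/1018681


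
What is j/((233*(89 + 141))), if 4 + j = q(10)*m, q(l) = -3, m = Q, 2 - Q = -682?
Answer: -1028/26795 ≈ -0.038365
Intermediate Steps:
Q = 684 (Q = 2 - 1*(-682) = 2 + 682 = 684)
m = 684
j = -2056 (j = -4 - 3*684 = -4 - 2052 = -2056)
j/((233*(89 + 141))) = -2056*1/(233*(89 + 141)) = -2056/(233*230) = -2056/53590 = -2056*1/53590 = -1028/26795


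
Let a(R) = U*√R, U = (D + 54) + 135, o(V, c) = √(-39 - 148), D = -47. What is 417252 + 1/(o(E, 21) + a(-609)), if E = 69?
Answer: (-I + 417252*√187 + 59249784*√609)/(√187 + 142*√609) ≈ 4.1725e+5 - 0.00028426*I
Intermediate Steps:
o(V, c) = I*√187 (o(V, c) = √(-187) = I*√187)
U = 142 (U = (-47 + 54) + 135 = 7 + 135 = 142)
a(R) = 142*√R
417252 + 1/(o(E, 21) + a(-609)) = 417252 + 1/(I*√187 + 142*√(-609)) = 417252 + 1/(I*√187 + 142*(I*√609)) = 417252 + 1/(I*√187 + 142*I*√609)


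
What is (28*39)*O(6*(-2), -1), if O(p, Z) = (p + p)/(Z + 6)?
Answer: -26208/5 ≈ -5241.6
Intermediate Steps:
O(p, Z) = 2*p/(6 + Z) (O(p, Z) = (2*p)/(6 + Z) = 2*p/(6 + Z))
(28*39)*O(6*(-2), -1) = (28*39)*(2*(6*(-2))/(6 - 1)) = 1092*(2*(-12)/5) = 1092*(2*(-12)*(1/5)) = 1092*(-24/5) = -26208/5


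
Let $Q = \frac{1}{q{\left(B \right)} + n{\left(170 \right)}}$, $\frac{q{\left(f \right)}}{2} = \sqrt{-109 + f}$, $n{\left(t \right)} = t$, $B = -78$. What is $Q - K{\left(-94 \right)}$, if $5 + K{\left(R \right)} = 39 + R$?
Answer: $\frac{52325}{872} - \frac{i \sqrt{187}}{14824} \approx 60.006 - 0.00092248 i$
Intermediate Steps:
$K{\left(R \right)} = 34 + R$ ($K{\left(R \right)} = -5 + \left(39 + R\right) = 34 + R$)
$q{\left(f \right)} = 2 \sqrt{-109 + f}$
$Q = \frac{1}{170 + 2 i \sqrt{187}}$ ($Q = \frac{1}{2 \sqrt{-109 - 78} + 170} = \frac{1}{2 \sqrt{-187} + 170} = \frac{1}{2 i \sqrt{187} + 170} = \frac{1}{170 + 2 i \sqrt{187}} \approx 0.0057339 - 0.00092248 i$)
$Q - K{\left(-94 \right)} = \left(\frac{5}{872} - \frac{i \sqrt{187}}{14824}\right) - \left(34 - 94\right) = \left(\frac{5}{872} - \frac{i \sqrt{187}}{14824}\right) - -60 = \left(\frac{5}{872} - \frac{i \sqrt{187}}{14824}\right) + 60 = \frac{52325}{872} - \frac{i \sqrt{187}}{14824}$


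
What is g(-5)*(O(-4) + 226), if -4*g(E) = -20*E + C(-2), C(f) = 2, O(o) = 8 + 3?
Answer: -12087/2 ≈ -6043.5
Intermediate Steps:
O(o) = 11
g(E) = -½ + 5*E (g(E) = -(-20*E + 2)/4 = -(2 - 20*E)/4 = -½ + 5*E)
g(-5)*(O(-4) + 226) = (-½ + 5*(-5))*(11 + 226) = (-½ - 25)*237 = -51/2*237 = -12087/2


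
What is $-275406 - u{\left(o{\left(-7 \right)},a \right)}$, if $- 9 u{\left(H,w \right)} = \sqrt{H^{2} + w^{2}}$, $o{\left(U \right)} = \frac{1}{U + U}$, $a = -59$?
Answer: $-275406 + \frac{\sqrt{682277}}{126} \approx -2.754 \cdot 10^{5}$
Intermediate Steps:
$o{\left(U \right)} = \frac{1}{2 U}$
$u{\left(H,w \right)} = - \frac{\sqrt{H^{2} + w^{2}}}{9}$
$-275406 - u{\left(o{\left(-7 \right)},a \right)} = -275406 - - \frac{\sqrt{\left(\frac{1}{2 \left(-7\right)}\right)^{2} + \left(-59\right)^{2}}}{9} = -275406 - - \frac{\sqrt{\left(\frac{1}{2} \left(- \frac{1}{7}\right)\right)^{2} + 3481}}{9} = -275406 - - \frac{\sqrt{\left(- \frac{1}{14}\right)^{2} + 3481}}{9} = -275406 - - \frac{\sqrt{\frac{1}{196} + 3481}}{9} = -275406 - - \frac{\sqrt{\frac{682277}{196}}}{9} = -275406 - - \frac{\frac{1}{14} \sqrt{682277}}{9} = -275406 - - \frac{\sqrt{682277}}{126} = -275406 + \frac{\sqrt{682277}}{126}$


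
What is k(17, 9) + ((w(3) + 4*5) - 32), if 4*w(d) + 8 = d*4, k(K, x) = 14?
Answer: 3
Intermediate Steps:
w(d) = -2 + d (w(d) = -2 + (d*4)/4 = -2 + (4*d)/4 = -2 + d)
k(17, 9) + ((w(3) + 4*5) - 32) = 14 + (((-2 + 3) + 4*5) - 32) = 14 + ((1 + 20) - 32) = 14 + (21 - 32) = 14 - 11 = 3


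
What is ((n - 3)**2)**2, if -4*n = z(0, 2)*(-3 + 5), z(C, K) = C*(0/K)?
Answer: 81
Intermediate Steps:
z(C, K) = 0 (z(C, K) = C*0 = 0)
n = 0 (n = -0*(-3 + 5) = -0*2 = -1/4*0 = 0)
((n - 3)**2)**2 = ((0 - 3)**2)**2 = ((-3)**2)**2 = 9**2 = 81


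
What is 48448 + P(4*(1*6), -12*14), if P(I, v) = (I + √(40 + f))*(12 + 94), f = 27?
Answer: 50992 + 106*√67 ≈ 51860.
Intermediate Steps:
P(I, v) = 106*I + 106*√67 (P(I, v) = (I + √(40 + 27))*(12 + 94) = (I + √67)*106 = 106*I + 106*√67)
48448 + P(4*(1*6), -12*14) = 48448 + (106*(4*(1*6)) + 106*√67) = 48448 + (106*(4*6) + 106*√67) = 48448 + (106*24 + 106*√67) = 48448 + (2544 + 106*√67) = 50992 + 106*√67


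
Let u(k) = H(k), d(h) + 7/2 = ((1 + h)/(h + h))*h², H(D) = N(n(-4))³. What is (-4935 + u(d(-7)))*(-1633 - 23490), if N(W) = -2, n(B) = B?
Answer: 124182989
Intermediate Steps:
H(D) = -8 (H(D) = (-2)³ = -8)
d(h) = -7/2 + h*(1 + h)/2 (d(h) = -7/2 + ((1 + h)/(h + h))*h² = -7/2 + ((1 + h)/((2*h)))*h² = -7/2 + ((1 + h)*(1/(2*h)))*h² = -7/2 + ((1 + h)/(2*h))*h² = -7/2 + h*(1 + h)/2)
u(k) = -8
(-4935 + u(d(-7)))*(-1633 - 23490) = (-4935 - 8)*(-1633 - 23490) = -4943*(-25123) = 124182989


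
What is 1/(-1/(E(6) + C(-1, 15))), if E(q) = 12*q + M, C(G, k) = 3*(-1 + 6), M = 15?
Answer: -102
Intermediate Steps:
C(G, k) = 15 (C(G, k) = 3*5 = 15)
E(q) = 15 + 12*q (E(q) = 12*q + 15 = 15 + 12*q)
1/(-1/(E(6) + C(-1, 15))) = 1/(-1/((15 + 12*6) + 15)) = 1/(-1/((15 + 72) + 15)) = 1/(-1/(87 + 15)) = 1/(-1/102) = -102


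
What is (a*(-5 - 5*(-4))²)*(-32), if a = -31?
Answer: 223200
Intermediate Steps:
(a*(-5 - 5*(-4))²)*(-32) = -31*(-5 - 5*(-4))²*(-32) = -31*(-5 + 20)²*(-32) = -31*15²*(-32) = -31*225*(-32) = -6975*(-32) = 223200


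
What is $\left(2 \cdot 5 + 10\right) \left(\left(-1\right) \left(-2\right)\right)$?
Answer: $40$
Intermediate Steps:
$\left(2 \cdot 5 + 10\right) \left(\left(-1\right) \left(-2\right)\right) = \left(10 + 10\right) 2 = 20 \cdot 2 = 40$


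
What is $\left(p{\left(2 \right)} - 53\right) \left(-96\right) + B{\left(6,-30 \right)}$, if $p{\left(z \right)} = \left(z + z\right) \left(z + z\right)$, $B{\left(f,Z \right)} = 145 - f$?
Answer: $3691$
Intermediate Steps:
$p{\left(z \right)} = 4 z^{2}$ ($p{\left(z \right)} = 2 z 2 z = 4 z^{2}$)
$\left(p{\left(2 \right)} - 53\right) \left(-96\right) + B{\left(6,-30 \right)} = \left(4 \cdot 2^{2} - 53\right) \left(-96\right) + \left(145 - 6\right) = \left(4 \cdot 4 - 53\right) \left(-96\right) + \left(145 - 6\right) = \left(16 - 53\right) \left(-96\right) + 139 = \left(-37\right) \left(-96\right) + 139 = 3552 + 139 = 3691$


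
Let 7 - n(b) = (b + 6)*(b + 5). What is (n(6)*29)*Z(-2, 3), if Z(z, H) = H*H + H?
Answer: -43500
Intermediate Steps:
Z(z, H) = H + H² (Z(z, H) = H² + H = H + H²)
n(b) = 7 - (5 + b)*(6 + b) (n(b) = 7 - (b + 6)*(b + 5) = 7 - (6 + b)*(5 + b) = 7 - (5 + b)*(6 + b))
(n(6)*29)*Z(-2, 3) = ((-23 - 1*6² - 11*6)*29)*(3*(1 + 3)) = ((-23 - 1*36 - 66)*29)*(3*4) = ((-23 - 36 - 66)*29)*12 = -125*29*12 = -3625*12 = -43500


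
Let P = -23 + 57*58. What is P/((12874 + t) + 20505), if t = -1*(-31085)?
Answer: 3283/64464 ≈ 0.050928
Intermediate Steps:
t = 31085
P = 3283 (P = -23 + 3306 = 3283)
P/((12874 + t) + 20505) = 3283/((12874 + 31085) + 20505) = 3283/(43959 + 20505) = 3283/64464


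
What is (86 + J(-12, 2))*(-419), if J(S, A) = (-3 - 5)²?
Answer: -62850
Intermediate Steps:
J(S, A) = 64 (J(S, A) = (-8)² = 64)
(86 + J(-12, 2))*(-419) = (86 + 64)*(-419) = 150*(-419) = -62850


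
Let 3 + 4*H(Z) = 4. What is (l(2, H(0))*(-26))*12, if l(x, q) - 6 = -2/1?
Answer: -1248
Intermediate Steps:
H(Z) = ¼ (H(Z) = -¾ + (¼)*4 = -¾ + 1 = ¼)
l(x, q) = 4 (l(x, q) = 6 - 2/1 = 6 - 2*1 = 6 - 2 = 4)
(l(2, H(0))*(-26))*12 = (4*(-26))*12 = -104*12 = -1248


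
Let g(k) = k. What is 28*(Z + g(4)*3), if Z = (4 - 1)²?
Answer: 588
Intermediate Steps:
Z = 9 (Z = 3² = 9)
28*(Z + g(4)*3) = 28*(9 + 4*3) = 28*(9 + 12) = 28*21 = 588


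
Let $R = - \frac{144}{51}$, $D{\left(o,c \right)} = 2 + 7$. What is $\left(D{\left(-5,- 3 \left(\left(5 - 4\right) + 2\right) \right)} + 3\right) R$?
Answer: $- \frac{576}{17} \approx -33.882$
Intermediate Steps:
$D{\left(o,c \right)} = 9$
$R = - \frac{48}{17}$ ($R = \left(-144\right) \frac{1}{51} = - \frac{48}{17} \approx -2.8235$)
$\left(D{\left(-5,- 3 \left(\left(5 - 4\right) + 2\right) \right)} + 3\right) R = \left(9 + 3\right) \left(- \frac{48}{17}\right) = 12 \left(- \frac{48}{17}\right) = - \frac{576}{17}$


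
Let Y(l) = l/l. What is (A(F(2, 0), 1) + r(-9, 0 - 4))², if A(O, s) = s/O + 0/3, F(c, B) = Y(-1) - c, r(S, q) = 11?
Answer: 100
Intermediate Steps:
Y(l) = 1
F(c, B) = 1 - c
A(O, s) = s/O (A(O, s) = s/O + 0*(⅓) = s/O + 0 = s/O)
(A(F(2, 0), 1) + r(-9, 0 - 4))² = (1/(1 - 1*2) + 11)² = (1/(1 - 2) + 11)² = (1/(-1) + 11)² = (1*(-1) + 11)² = (-1 + 11)² = 10² = 100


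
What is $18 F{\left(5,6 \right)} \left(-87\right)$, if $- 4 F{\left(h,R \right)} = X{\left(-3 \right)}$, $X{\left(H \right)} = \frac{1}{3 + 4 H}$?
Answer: $- \frac{87}{2} \approx -43.5$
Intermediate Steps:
$F{\left(h,R \right)} = \frac{1}{36}$ ($F{\left(h,R \right)} = - \frac{1}{4 \left(3 + 4 \left(-3\right)\right)} = - \frac{1}{4 \left(3 - 12\right)} = - \frac{1}{4 \left(-9\right)} = \left(- \frac{1}{4}\right) \left(- \frac{1}{9}\right) = \frac{1}{36}$)
$18 F{\left(5,6 \right)} \left(-87\right) = 18 \cdot \frac{1}{36} \left(-87\right) = \frac{1}{2} \left(-87\right) = - \frac{87}{2}$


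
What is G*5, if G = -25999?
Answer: -129995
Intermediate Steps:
G*5 = -25999*5 = -129995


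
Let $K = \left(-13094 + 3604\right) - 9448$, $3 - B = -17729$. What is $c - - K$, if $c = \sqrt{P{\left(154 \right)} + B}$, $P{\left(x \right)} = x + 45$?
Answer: $-18938 + \sqrt{17931} \approx -18804.0$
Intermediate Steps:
$P{\left(x \right)} = 45 + x$
$B = 17732$ ($B = 3 - -17729 = 3 + 17729 = 17732$)
$K = -18938$ ($K = -9490 - 9448 = -18938$)
$c = \sqrt{17931}$ ($c = \sqrt{\left(45 + 154\right) + 17732} = \sqrt{199 + 17732} = \sqrt{17931} \approx 133.91$)
$c - - K = \sqrt{17931} - \left(-1\right) \left(-18938\right) = \sqrt{17931} - 18938 = -18938 + \sqrt{17931}$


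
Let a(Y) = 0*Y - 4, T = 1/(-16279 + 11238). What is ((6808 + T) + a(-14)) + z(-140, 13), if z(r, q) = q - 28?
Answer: 34223348/5041 ≈ 6789.0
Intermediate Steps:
T = -1/5041 (T = 1/(-5041) = -1/5041 ≈ -0.00019837)
a(Y) = -4 (a(Y) = 0 - 4 = -4)
z(r, q) = -28 + q
((6808 + T) + a(-14)) + z(-140, 13) = ((6808 - 1/5041) - 4) + (-28 + 13) = (34319127/5041 - 4) - 15 = 34298963/5041 - 15 = 34223348/5041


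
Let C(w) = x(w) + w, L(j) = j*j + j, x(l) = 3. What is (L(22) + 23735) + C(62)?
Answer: 24306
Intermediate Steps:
L(j) = j + j² (L(j) = j² + j = j + j²)
C(w) = 3 + w
(L(22) + 23735) + C(62) = (22*(1 + 22) + 23735) + (3 + 62) = (22*23 + 23735) + 65 = (506 + 23735) + 65 = 24241 + 65 = 24306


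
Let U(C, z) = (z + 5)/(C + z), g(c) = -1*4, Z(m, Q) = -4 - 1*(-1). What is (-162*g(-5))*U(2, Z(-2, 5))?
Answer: -1296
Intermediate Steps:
Z(m, Q) = -3 (Z(m, Q) = -4 + 1 = -3)
g(c) = -4
U(C, z) = (5 + z)/(C + z)
(-162*g(-5))*U(2, Z(-2, 5)) = (-162*(-4))*((5 - 3)/(2 - 3)) = 648*(2/(-1)) = 648*(-1*2) = 648*(-2) = -1296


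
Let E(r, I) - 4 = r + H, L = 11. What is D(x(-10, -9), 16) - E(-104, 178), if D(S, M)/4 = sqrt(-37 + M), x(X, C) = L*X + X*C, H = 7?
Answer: 93 + 4*I*sqrt(21) ≈ 93.0 + 18.33*I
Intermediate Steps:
x(X, C) = 11*X + C*X (x(X, C) = 11*X + X*C = 11*X + C*X)
E(r, I) = 11 + r (E(r, I) = 4 + (r + 7) = 4 + (7 + r) = 11 + r)
D(S, M) = 4*sqrt(-37 + M)
D(x(-10, -9), 16) - E(-104, 178) = 4*sqrt(-37 + 16) - (11 - 104) = 4*sqrt(-21) - 1*(-93) = 4*(I*sqrt(21)) + 93 = 4*I*sqrt(21) + 93 = 93 + 4*I*sqrt(21)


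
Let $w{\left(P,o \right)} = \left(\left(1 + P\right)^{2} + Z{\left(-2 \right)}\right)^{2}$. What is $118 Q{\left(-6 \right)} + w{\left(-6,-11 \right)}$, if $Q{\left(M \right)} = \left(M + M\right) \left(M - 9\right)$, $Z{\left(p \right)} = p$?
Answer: $21769$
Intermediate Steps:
$w{\left(P,o \right)} = \left(-2 + \left(1 + P\right)^{2}\right)^{2}$ ($w{\left(P,o \right)} = \left(\left(1 + P\right)^{2} - 2\right)^{2} = \left(-2 + \left(1 + P\right)^{2}\right)^{2}$)
$Q{\left(M \right)} = 2 M \left(-9 + M\right)$ ($Q{\left(M \right)} = 2 M \left(M - 9\right) = 2 M \left(-9 + M\right)$)
$118 Q{\left(-6 \right)} + w{\left(-6,-11 \right)} = 118 \cdot 2 \left(-6\right) \left(-9 - 6\right) + \left(-2 + \left(1 - 6\right)^{2}\right)^{2} = 118 \cdot 2 \left(-6\right) \left(-15\right) + \left(-2 + \left(-5\right)^{2}\right)^{2} = 118 \cdot 180 + \left(-2 + 25\right)^{2} = 21240 + 23^{2} = 21240 + 529 = 21769$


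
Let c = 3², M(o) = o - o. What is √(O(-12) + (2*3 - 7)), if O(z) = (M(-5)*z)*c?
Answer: I ≈ 1.0*I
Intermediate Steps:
M(o) = 0
c = 9
O(z) = 0 (O(z) = (0*z)*9 = 0*9 = 0)
√(O(-12) + (2*3 - 7)) = √(0 + (2*3 - 7)) = √(0 + (6 - 7)) = √(0 - 1) = √(-1) = I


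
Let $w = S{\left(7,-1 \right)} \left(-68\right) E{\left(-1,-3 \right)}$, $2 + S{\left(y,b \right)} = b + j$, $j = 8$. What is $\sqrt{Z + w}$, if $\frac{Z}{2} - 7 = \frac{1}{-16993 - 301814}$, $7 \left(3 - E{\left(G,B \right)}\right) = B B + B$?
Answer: $\frac{2 i \sqrt{98854154877877}}{743883} \approx 26.731 i$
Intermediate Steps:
$E{\left(G,B \right)} = 3 - \frac{B}{7} - \frac{B^{2}}{7}$ ($E{\left(G,B \right)} = 3 - \frac{B B + B}{7} = 3 - \frac{B^{2} + B}{7} = 3 - \frac{B + B^{2}}{7} = 3 - \left(\frac{B}{7} + \frac{B^{2}}{7}\right) = 3 - \frac{B}{7} - \frac{B^{2}}{7}$)
$S{\left(y,b \right)} = 6 + b$ ($S{\left(y,b \right)} = -2 + \left(b + 8\right) = -2 + \left(8 + b\right) = 6 + b$)
$Z = \frac{4463296}{318807}$ ($Z = 14 + \frac{2}{-16993 - 301814} = 14 + \frac{2}{-318807} = 14 + 2 \left(- \frac{1}{318807}\right) = 14 - \frac{2}{318807} = \frac{4463296}{318807} \approx 14.0$)
$w = - \frac{5100}{7}$ ($w = \left(6 - 1\right) \left(-68\right) \left(3 - - \frac{3}{7} - \frac{\left(-3\right)^{2}}{7}\right) = 5 \left(-68\right) \left(3 + \frac{3}{7} - \frac{9}{7}\right) = - 340 \left(3 + \frac{3}{7} - \frac{9}{7}\right) = \left(-340\right) \frac{15}{7} = - \frac{5100}{7} \approx -728.57$)
$\sqrt{Z + w} = \sqrt{\frac{4463296}{318807} - \frac{5100}{7}} = \sqrt{- \frac{1594672628}{2231649}} = \frac{2 i \sqrt{98854154877877}}{743883}$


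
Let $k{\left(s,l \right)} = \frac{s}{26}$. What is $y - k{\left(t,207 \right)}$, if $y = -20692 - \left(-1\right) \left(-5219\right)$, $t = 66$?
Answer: $- \frac{336876}{13} \approx -25914.0$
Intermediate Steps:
$k{\left(s,l \right)} = \frac{s}{26}$ ($k{\left(s,l \right)} = s \frac{1}{26} = \frac{s}{26}$)
$y = -25911$ ($y = -20692 - 5219 = -25911$)
$y - k{\left(t,207 \right)} = -25911 - \frac{1}{26} \cdot 66 = -25911 - \frac{33}{13} = - \frac{336876}{13}$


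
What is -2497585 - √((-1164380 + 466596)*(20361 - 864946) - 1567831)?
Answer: -2497585 - √589336331809 ≈ -3.2653e+6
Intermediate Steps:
-2497585 - √((-1164380 + 466596)*(20361 - 864946) - 1567831) = -2497585 - √(-697784*(-844585) - 1567831) = -2497585 - √(589337899640 - 1567831) = -2497585 - √589336331809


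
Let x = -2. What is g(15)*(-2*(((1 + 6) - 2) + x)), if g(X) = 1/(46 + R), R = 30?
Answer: -3/38 ≈ -0.078947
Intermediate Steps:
g(X) = 1/76 (g(X) = 1/(46 + 30) = 1/76)
g(15)*(-2*(((1 + 6) - 2) + x)) = (-2*(((1 + 6) - 2) - 2))/76 = (-2*((7 - 2) - 2))/76 = (-2*(5 - 2))/76 = (-2*3)/76 = (1/76)*(-6) = -3/38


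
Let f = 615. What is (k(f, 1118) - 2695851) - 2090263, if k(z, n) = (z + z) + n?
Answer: -4783766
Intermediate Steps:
k(z, n) = n + 2*z (k(z, n) = 2*z + n = n + 2*z)
(k(f, 1118) - 2695851) - 2090263 = ((1118 + 2*615) - 2695851) - 2090263 = ((1118 + 1230) - 2695851) - 2090263 = (2348 - 2695851) - 2090263 = -2693503 - 2090263 = -4783766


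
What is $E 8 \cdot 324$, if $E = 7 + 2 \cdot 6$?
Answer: $49248$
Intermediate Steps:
$E = 19$ ($E = 7 + 12 = 19$)
$E 8 \cdot 324 = 19 \cdot 8 \cdot 324 = 19 \cdot 2592 = 49248$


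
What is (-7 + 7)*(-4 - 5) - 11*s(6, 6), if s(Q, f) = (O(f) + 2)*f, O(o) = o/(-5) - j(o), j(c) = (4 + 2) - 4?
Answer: 396/5 ≈ 79.200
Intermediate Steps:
j(c) = 2 (j(c) = 6 - 4 = 2)
O(o) = -2 - o/5 (O(o) = o/(-5) - 1*2 = o*(-⅕) - 2 = -o/5 - 2 = -2 - o/5)
s(Q, f) = -f²/5 (s(Q, f) = ((-2 - f/5) + 2)*f = (-f/5)*f = -f²/5)
(-7 + 7)*(-4 - 5) - 11*s(6, 6) = (-7 + 7)*(-4 - 5) - (-11)*6²/5 = 0*(-9) - (-11)*36/5 = 0 - 11*(-36/5) = 0 + 396/5 = 396/5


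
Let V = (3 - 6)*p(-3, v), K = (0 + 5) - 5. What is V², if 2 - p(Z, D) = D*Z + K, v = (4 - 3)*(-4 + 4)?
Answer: 36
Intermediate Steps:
v = 0 (v = 1*0 = 0)
K = 0 (K = 5 - 5 = 0)
p(Z, D) = 2 - D*Z (p(Z, D) = 2 - (D*Z + 0) = 2 - D*Z)
V = -6 (V = (3 - 6)*(2 - 1*0*(-3)) = -3*(2 + 0) = -3*2 = -6)
V² = (-6)² = 36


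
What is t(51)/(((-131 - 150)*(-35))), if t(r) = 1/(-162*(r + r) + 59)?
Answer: -1/161933275 ≈ -6.1754e-9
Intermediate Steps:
t(r) = 1/(59 - 324*r) (t(r) = 1/(-324*r + 59) = 1/(59 - 324*r))
t(51)/(((-131 - 150)*(-35))) = (-1/(-59 + 324*51))/(((-131 - 150)*(-35))) = (-1/(-59 + 16524))/((-281*(-35))) = -1/16465/9835 = -1*1/16465*(1/9835) = -1/16465*1/9835 = -1/161933275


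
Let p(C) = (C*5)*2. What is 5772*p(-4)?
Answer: -230880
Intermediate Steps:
p(C) = 10*C (p(C) = (5*C)*2 = 10*C)
5772*p(-4) = 5772*(10*(-4)) = 5772*(-40) = -230880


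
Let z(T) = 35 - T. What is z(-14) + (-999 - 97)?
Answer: -1047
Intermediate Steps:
z(-14) + (-999 - 97) = (35 - 1*(-14)) + (-999 - 97) = (35 + 14) - 1096 = 49 - 1096 = -1047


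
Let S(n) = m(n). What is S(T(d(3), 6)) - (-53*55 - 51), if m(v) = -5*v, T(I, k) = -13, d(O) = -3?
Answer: 3031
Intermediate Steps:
S(n) = -5*n
S(T(d(3), 6)) - (-53*55 - 51) = -5*(-13) - (-53*55 - 51) = 65 - (-2915 - 51) = 65 - 1*(-2966) = 65 + 2966 = 3031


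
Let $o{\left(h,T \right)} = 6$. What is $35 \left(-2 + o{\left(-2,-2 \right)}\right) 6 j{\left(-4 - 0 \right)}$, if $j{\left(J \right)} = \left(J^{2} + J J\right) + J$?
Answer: $23520$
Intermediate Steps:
$j{\left(J \right)} = J + 2 J^{2}$ ($j{\left(J \right)} = \left(J^{2} + J^{2}\right) + J = 2 J^{2} + J = J + 2 J^{2}$)
$35 \left(-2 + o{\left(-2,-2 \right)}\right) 6 j{\left(-4 - 0 \right)} = 35 \left(-2 + 6\right) 6 \left(-4 - 0\right) \left(1 + 2 \left(-4 - 0\right)\right) = 35 \cdot 4 \cdot 6 \left(-4 + 0\right) \left(1 + 2 \left(-4 + 0\right)\right) = 35 \cdot 24 \left(- 4 \left(1 + 2 \left(-4\right)\right)\right) = 840 \left(- 4 \left(1 - 8\right)\right) = 840 \left(\left(-4\right) \left(-7\right)\right) = 840 \cdot 28 = 23520$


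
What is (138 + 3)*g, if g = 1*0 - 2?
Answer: -282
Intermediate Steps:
g = -2 (g = 0 - 2 = -2)
(138 + 3)*g = (138 + 3)*(-2) = 141*(-2) = -282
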